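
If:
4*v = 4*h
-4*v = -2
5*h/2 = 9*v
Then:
No Solution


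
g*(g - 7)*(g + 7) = g^3 - 49*g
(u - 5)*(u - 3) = u^2 - 8*u + 15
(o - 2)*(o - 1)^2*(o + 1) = o^4 - 3*o^3 + o^2 + 3*o - 2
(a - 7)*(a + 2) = a^2 - 5*a - 14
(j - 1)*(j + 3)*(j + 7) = j^3 + 9*j^2 + 11*j - 21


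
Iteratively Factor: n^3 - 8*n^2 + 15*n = (n - 5)*(n^2 - 3*n) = (n - 5)*(n - 3)*(n)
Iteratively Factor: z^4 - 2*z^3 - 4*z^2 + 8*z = (z)*(z^3 - 2*z^2 - 4*z + 8) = z*(z - 2)*(z^2 - 4) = z*(z - 2)*(z + 2)*(z - 2)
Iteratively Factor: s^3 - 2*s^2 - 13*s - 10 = (s + 1)*(s^2 - 3*s - 10) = (s + 1)*(s + 2)*(s - 5)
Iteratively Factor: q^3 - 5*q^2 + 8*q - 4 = (q - 1)*(q^2 - 4*q + 4) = (q - 2)*(q - 1)*(q - 2)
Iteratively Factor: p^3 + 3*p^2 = (p)*(p^2 + 3*p) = p*(p + 3)*(p)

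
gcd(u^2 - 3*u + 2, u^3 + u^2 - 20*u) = 1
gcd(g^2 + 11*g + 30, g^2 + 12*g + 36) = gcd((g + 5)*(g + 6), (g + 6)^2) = g + 6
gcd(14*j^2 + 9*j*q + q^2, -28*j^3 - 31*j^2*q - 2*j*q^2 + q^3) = 1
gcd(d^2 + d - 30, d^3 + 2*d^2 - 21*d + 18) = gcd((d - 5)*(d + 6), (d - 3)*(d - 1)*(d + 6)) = d + 6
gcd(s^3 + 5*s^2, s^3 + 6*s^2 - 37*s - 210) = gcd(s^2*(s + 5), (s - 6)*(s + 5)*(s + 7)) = s + 5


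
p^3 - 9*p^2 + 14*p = p*(p - 7)*(p - 2)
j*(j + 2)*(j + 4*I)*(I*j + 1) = I*j^4 - 3*j^3 + 2*I*j^3 - 6*j^2 + 4*I*j^2 + 8*I*j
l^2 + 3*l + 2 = (l + 1)*(l + 2)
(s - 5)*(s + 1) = s^2 - 4*s - 5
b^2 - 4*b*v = b*(b - 4*v)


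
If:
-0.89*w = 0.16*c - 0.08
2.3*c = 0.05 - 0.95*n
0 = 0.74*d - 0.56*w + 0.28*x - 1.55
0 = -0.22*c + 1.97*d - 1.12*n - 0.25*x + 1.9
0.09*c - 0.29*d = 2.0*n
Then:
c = 0.01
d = -0.17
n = 0.02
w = 0.09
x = 6.16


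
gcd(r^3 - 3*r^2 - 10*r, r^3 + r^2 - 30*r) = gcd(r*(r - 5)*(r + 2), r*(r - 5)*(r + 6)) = r^2 - 5*r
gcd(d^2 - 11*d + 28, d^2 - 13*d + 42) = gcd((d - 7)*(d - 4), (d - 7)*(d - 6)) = d - 7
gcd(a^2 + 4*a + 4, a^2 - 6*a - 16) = a + 2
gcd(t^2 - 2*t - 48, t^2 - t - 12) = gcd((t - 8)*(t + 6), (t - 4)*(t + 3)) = 1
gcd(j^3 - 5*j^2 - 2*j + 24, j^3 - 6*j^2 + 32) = j^2 - 2*j - 8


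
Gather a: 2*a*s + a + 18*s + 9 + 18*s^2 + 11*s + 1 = a*(2*s + 1) + 18*s^2 + 29*s + 10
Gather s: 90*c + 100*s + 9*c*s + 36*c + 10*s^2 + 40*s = 126*c + 10*s^2 + s*(9*c + 140)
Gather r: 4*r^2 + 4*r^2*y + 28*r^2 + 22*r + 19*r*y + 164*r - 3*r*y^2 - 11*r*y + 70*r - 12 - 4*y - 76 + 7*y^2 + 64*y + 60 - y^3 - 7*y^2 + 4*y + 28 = r^2*(4*y + 32) + r*(-3*y^2 + 8*y + 256) - y^3 + 64*y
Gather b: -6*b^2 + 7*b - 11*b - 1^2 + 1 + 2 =-6*b^2 - 4*b + 2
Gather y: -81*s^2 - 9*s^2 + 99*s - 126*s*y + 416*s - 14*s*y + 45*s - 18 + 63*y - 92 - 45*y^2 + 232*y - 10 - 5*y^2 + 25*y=-90*s^2 + 560*s - 50*y^2 + y*(320 - 140*s) - 120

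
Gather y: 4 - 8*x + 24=28 - 8*x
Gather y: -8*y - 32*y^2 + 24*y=-32*y^2 + 16*y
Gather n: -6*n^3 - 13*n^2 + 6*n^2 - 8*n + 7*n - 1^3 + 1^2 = -6*n^3 - 7*n^2 - n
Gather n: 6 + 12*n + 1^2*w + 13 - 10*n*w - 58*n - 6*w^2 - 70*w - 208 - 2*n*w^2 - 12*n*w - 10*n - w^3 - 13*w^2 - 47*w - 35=n*(-2*w^2 - 22*w - 56) - w^3 - 19*w^2 - 116*w - 224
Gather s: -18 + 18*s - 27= 18*s - 45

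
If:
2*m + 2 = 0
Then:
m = -1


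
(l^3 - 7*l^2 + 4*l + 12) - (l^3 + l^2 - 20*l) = -8*l^2 + 24*l + 12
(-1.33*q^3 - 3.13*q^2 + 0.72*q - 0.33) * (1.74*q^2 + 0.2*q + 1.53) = -2.3142*q^5 - 5.7122*q^4 - 1.4081*q^3 - 5.2191*q^2 + 1.0356*q - 0.5049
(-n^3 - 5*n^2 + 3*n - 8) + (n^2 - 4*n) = -n^3 - 4*n^2 - n - 8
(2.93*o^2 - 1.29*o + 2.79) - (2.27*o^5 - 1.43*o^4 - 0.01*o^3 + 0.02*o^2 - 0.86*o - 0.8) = -2.27*o^5 + 1.43*o^4 + 0.01*o^3 + 2.91*o^2 - 0.43*o + 3.59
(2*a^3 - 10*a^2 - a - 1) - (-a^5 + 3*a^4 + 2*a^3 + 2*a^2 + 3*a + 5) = a^5 - 3*a^4 - 12*a^2 - 4*a - 6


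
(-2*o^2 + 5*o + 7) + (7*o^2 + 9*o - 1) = 5*o^2 + 14*o + 6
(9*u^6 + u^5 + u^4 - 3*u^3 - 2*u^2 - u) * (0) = 0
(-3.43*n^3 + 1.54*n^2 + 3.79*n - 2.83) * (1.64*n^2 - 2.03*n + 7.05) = -5.6252*n^5 + 9.4885*n^4 - 21.0921*n^3 - 1.4779*n^2 + 32.4644*n - 19.9515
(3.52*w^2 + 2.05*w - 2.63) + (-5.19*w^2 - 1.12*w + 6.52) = -1.67*w^2 + 0.93*w + 3.89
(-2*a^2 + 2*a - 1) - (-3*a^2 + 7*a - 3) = a^2 - 5*a + 2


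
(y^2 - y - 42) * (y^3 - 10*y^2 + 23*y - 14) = y^5 - 11*y^4 - 9*y^3 + 383*y^2 - 952*y + 588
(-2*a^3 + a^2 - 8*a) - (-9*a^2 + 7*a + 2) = -2*a^3 + 10*a^2 - 15*a - 2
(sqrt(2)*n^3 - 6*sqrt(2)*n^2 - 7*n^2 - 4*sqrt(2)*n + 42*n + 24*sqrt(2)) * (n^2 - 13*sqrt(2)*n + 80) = sqrt(2)*n^5 - 33*n^4 - 6*sqrt(2)*n^4 + 198*n^3 + 167*sqrt(2)*n^3 - 1002*sqrt(2)*n^2 - 456*n^2 - 320*sqrt(2)*n + 2736*n + 1920*sqrt(2)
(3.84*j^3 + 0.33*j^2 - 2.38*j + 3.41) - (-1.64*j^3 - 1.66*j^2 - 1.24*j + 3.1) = 5.48*j^3 + 1.99*j^2 - 1.14*j + 0.31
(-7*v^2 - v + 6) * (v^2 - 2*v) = -7*v^4 + 13*v^3 + 8*v^2 - 12*v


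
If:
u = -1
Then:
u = -1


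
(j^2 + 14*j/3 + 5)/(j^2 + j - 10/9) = 3*(j + 3)/(3*j - 2)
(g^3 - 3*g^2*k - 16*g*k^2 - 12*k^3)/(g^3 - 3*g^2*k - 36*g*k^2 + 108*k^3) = (g^2 + 3*g*k + 2*k^2)/(g^2 + 3*g*k - 18*k^2)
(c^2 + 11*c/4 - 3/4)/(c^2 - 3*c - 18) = (c - 1/4)/(c - 6)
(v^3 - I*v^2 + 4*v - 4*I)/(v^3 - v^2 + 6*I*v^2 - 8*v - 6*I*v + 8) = (v^2 - 3*I*v - 2)/(v^2 + v*(-1 + 4*I) - 4*I)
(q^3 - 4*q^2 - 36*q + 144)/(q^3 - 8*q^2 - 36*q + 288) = (q - 4)/(q - 8)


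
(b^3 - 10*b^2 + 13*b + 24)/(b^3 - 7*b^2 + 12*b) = (b^2 - 7*b - 8)/(b*(b - 4))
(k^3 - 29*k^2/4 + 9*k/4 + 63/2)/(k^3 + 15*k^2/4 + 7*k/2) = (k^2 - 9*k + 18)/(k*(k + 2))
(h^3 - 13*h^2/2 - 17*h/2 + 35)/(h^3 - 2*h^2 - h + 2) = (2*h^2 - 9*h - 35)/(2*(h^2 - 1))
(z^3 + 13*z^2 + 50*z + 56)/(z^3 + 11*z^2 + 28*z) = (z + 2)/z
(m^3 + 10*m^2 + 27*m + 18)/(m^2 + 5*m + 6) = (m^2 + 7*m + 6)/(m + 2)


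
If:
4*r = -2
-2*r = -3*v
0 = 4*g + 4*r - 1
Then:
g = 3/4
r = -1/2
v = -1/3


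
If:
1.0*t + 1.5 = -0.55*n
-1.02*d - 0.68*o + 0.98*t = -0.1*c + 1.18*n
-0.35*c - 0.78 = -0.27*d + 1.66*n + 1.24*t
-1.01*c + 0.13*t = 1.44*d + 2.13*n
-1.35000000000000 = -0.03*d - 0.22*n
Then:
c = -13.81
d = 0.22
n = 6.11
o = -19.95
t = -4.86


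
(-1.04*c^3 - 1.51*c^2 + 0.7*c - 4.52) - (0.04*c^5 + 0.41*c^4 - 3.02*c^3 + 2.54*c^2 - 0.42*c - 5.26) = -0.04*c^5 - 0.41*c^4 + 1.98*c^3 - 4.05*c^2 + 1.12*c + 0.74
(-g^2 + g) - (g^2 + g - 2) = 2 - 2*g^2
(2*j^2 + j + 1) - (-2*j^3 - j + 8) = 2*j^3 + 2*j^2 + 2*j - 7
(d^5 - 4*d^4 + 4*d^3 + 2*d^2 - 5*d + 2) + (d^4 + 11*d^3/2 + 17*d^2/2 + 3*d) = d^5 - 3*d^4 + 19*d^3/2 + 21*d^2/2 - 2*d + 2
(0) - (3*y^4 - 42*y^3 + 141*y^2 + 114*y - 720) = -3*y^4 + 42*y^3 - 141*y^2 - 114*y + 720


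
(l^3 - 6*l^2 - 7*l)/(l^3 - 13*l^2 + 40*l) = (l^2 - 6*l - 7)/(l^2 - 13*l + 40)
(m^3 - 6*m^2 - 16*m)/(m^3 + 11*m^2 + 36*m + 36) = m*(m - 8)/(m^2 + 9*m + 18)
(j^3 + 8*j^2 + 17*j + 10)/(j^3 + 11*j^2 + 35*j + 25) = (j + 2)/(j + 5)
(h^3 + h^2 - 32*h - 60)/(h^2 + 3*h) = (h^3 + h^2 - 32*h - 60)/(h*(h + 3))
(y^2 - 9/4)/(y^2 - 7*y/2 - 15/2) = (y - 3/2)/(y - 5)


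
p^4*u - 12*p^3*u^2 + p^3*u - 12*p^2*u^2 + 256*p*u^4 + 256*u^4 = (p - 8*u)^2*(p + 4*u)*(p*u + u)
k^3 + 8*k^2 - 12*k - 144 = (k - 4)*(k + 6)^2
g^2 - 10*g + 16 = (g - 8)*(g - 2)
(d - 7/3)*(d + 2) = d^2 - d/3 - 14/3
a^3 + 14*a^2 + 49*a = a*(a + 7)^2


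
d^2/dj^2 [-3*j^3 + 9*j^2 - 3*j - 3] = 18 - 18*j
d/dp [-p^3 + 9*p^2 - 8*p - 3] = -3*p^2 + 18*p - 8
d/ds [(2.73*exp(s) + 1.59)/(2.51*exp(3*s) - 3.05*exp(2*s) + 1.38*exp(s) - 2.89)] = (-13.7046*exp(3*s) - 3.6462*exp(2*s) + 9.699*exp(s) - 10.0839)*exp(s)/(6.3001*exp(6*s) - 15.311*exp(5*s) + 16.2301*exp(4*s) - 22.9258*exp(3*s) + 19.5334*exp(2*s) - 7.9764*exp(s) + 8.3521)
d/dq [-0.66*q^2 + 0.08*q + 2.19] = 0.08 - 1.32*q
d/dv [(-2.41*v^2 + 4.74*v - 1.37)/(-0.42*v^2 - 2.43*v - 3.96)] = (7.8471*v^2 + 17.9364*v - 22.0995)/(0.1764*v^4 + 2.0412*v^3 + 9.2313*v^2 + 19.2456*v + 15.6816)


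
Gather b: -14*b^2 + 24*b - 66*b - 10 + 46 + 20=-14*b^2 - 42*b + 56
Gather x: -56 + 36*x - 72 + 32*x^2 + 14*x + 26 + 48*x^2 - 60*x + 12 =80*x^2 - 10*x - 90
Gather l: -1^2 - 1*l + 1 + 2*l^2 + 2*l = 2*l^2 + l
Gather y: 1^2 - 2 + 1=0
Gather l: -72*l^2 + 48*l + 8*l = -72*l^2 + 56*l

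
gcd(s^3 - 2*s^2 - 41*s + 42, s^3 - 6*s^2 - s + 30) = 1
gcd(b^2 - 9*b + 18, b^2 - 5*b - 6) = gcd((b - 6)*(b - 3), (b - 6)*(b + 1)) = b - 6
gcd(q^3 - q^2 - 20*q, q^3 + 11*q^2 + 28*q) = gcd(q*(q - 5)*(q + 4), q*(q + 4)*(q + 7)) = q^2 + 4*q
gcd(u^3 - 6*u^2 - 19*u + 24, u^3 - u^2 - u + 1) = u - 1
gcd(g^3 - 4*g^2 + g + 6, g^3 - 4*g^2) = 1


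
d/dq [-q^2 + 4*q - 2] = 4 - 2*q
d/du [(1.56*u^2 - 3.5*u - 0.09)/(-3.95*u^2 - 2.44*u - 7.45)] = (-17.6314*u^2 - 23.955*u + 25.8554)/(15.6025*u^4 + 19.276*u^3 + 64.8086*u^2 + 36.356*u + 55.5025)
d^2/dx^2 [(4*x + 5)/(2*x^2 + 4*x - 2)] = ((-12*x - 13)*(x^2 + 2*x - 1) + (x + 1)^2*(16*x + 20))/(x^2 + 2*x - 1)^3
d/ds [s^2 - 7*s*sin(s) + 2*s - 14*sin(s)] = -7*s*cos(s) + 2*s - 7*sin(s) - 14*cos(s) + 2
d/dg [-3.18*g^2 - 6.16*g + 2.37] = -6.36*g - 6.16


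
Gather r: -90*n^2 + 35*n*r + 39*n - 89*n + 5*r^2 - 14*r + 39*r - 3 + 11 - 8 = -90*n^2 - 50*n + 5*r^2 + r*(35*n + 25)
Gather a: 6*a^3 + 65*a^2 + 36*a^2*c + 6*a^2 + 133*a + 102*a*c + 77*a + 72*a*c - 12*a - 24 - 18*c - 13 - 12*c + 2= 6*a^3 + a^2*(36*c + 71) + a*(174*c + 198) - 30*c - 35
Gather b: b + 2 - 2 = b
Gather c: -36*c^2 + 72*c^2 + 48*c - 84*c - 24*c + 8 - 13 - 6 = 36*c^2 - 60*c - 11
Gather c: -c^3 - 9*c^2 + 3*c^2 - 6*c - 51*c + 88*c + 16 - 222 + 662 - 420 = -c^3 - 6*c^2 + 31*c + 36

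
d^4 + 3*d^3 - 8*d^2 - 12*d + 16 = (d - 2)*(d - 1)*(d + 2)*(d + 4)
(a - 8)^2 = a^2 - 16*a + 64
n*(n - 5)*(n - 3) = n^3 - 8*n^2 + 15*n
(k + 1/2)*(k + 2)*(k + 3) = k^3 + 11*k^2/2 + 17*k/2 + 3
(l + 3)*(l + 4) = l^2 + 7*l + 12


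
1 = 1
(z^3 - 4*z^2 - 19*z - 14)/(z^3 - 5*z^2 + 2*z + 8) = (z^2 - 5*z - 14)/(z^2 - 6*z + 8)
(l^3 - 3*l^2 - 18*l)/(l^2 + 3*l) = l - 6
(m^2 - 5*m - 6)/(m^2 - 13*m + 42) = (m + 1)/(m - 7)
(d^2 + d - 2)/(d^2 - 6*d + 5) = (d + 2)/(d - 5)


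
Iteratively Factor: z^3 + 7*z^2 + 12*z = (z + 3)*(z^2 + 4*z) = z*(z + 3)*(z + 4)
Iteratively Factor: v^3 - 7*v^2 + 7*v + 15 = (v - 3)*(v^2 - 4*v - 5) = (v - 5)*(v - 3)*(v + 1)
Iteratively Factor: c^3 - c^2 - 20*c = (c)*(c^2 - c - 20) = c*(c - 5)*(c + 4)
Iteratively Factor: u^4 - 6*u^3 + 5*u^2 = (u - 1)*(u^3 - 5*u^2) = (u - 5)*(u - 1)*(u^2) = u*(u - 5)*(u - 1)*(u)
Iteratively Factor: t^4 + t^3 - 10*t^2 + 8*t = (t + 4)*(t^3 - 3*t^2 + 2*t) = (t - 1)*(t + 4)*(t^2 - 2*t) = t*(t - 1)*(t + 4)*(t - 2)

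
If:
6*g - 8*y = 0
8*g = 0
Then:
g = 0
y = 0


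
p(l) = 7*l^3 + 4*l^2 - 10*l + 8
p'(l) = 21*l^2 + 8*l - 10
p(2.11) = 70.47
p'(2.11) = 100.37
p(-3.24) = -155.70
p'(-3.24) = 184.53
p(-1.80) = -1.86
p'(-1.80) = 43.64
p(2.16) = 75.61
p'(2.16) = 105.26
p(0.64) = 5.07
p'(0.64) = 3.72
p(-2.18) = -23.71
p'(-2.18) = 72.36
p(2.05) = 64.62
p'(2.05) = 94.65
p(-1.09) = 14.59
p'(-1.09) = 6.23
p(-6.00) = -1300.00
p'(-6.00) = 698.00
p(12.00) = 12560.00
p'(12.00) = 3110.00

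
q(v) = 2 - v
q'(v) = -1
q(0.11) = 1.89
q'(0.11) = -1.00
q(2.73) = -0.73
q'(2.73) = -1.00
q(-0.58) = 2.58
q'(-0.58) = -1.00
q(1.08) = 0.92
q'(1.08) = -1.00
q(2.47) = -0.47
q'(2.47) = -1.00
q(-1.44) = 3.44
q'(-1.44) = -1.00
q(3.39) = -1.39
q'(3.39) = -1.00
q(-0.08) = 2.08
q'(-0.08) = -1.00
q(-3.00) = 5.00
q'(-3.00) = -1.00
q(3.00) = -1.00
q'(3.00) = -1.00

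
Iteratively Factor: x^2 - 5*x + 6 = (x - 3)*(x - 2)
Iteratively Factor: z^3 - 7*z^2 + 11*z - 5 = (z - 1)*(z^2 - 6*z + 5) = (z - 5)*(z - 1)*(z - 1)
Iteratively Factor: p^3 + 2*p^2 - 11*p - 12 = (p + 4)*(p^2 - 2*p - 3) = (p - 3)*(p + 4)*(p + 1)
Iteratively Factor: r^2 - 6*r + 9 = (r - 3)*(r - 3)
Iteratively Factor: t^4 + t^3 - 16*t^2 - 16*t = (t)*(t^3 + t^2 - 16*t - 16) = t*(t + 4)*(t^2 - 3*t - 4) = t*(t + 1)*(t + 4)*(t - 4)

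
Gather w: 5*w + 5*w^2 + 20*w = 5*w^2 + 25*w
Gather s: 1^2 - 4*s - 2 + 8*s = 4*s - 1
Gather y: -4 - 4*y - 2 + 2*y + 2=-2*y - 4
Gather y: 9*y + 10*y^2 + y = 10*y^2 + 10*y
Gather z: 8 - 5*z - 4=4 - 5*z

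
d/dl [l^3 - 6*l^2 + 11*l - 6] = 3*l^2 - 12*l + 11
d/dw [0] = 0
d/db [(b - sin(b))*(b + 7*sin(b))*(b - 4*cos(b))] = (b - sin(b))*(b + 7*sin(b))*(4*sin(b) + 1) + (b - sin(b))*(b - 4*cos(b))*(7*cos(b) + 1) - (b + 7*sin(b))*(b - 4*cos(b))*(cos(b) - 1)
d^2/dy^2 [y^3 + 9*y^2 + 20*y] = 6*y + 18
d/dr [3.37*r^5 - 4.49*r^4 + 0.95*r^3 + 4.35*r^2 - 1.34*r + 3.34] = 16.85*r^4 - 17.96*r^3 + 2.85*r^2 + 8.7*r - 1.34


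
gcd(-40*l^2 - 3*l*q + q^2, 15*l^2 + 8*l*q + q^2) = 5*l + q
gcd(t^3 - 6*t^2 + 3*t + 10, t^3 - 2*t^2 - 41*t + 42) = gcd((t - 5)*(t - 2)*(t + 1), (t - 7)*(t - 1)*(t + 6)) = 1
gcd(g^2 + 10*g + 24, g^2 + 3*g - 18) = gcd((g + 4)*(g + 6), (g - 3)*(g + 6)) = g + 6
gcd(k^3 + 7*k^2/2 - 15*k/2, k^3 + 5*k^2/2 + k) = k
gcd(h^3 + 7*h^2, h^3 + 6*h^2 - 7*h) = h^2 + 7*h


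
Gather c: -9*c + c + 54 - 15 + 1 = 40 - 8*c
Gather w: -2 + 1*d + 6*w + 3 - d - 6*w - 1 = 0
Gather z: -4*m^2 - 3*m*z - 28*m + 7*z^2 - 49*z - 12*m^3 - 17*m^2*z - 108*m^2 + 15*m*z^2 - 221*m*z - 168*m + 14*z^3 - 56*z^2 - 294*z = -12*m^3 - 112*m^2 - 196*m + 14*z^3 + z^2*(15*m - 49) + z*(-17*m^2 - 224*m - 343)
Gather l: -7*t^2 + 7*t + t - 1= -7*t^2 + 8*t - 1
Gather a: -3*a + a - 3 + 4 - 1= -2*a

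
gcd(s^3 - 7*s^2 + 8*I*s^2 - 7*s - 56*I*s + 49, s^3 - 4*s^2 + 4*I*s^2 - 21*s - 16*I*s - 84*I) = s - 7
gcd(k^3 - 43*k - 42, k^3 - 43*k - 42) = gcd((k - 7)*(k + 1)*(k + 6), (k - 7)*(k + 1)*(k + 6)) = k^3 - 43*k - 42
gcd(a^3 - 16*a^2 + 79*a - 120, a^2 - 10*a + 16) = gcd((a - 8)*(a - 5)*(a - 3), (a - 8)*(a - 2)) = a - 8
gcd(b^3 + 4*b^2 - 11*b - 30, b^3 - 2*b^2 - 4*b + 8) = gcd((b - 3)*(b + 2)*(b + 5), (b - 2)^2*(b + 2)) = b + 2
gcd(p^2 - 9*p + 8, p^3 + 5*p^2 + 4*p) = 1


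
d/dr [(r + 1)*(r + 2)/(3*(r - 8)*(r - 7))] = 6*(-r^2 + 6*r + 11)/(r^4 - 30*r^3 + 337*r^2 - 1680*r + 3136)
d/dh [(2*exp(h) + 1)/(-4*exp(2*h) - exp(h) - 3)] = ((2*exp(h) + 1)*(8*exp(h) + 1) - 8*exp(2*h) - 2*exp(h) - 6)*exp(h)/(4*exp(2*h) + exp(h) + 3)^2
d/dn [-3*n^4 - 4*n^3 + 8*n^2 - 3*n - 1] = -12*n^3 - 12*n^2 + 16*n - 3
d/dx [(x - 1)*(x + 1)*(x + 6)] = 3*x^2 + 12*x - 1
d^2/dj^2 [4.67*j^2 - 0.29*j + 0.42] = 9.34000000000000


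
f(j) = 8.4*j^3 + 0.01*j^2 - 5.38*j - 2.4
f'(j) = 25.2*j^2 + 0.02*j - 5.38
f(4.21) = 601.92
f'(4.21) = 441.35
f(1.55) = 20.57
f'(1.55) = 55.19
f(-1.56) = -25.87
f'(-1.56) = 55.92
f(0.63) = -3.69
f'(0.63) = 4.63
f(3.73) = 413.59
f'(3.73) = 345.30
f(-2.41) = -106.96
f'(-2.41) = 140.94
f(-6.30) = -2068.50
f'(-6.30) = 994.68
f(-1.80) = -41.67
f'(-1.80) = 76.23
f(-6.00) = -1784.16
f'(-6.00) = 901.70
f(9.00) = 6073.59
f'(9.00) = 2036.00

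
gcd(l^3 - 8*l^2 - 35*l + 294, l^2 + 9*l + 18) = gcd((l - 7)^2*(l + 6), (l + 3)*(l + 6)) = l + 6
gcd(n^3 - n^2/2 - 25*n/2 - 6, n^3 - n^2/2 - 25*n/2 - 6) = n^3 - n^2/2 - 25*n/2 - 6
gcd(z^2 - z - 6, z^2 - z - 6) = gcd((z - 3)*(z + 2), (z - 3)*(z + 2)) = z^2 - z - 6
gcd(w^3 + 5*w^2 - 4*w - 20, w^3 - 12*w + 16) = w - 2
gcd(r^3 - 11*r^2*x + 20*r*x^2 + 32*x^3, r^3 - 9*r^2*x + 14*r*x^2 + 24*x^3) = -r^2 + 3*r*x + 4*x^2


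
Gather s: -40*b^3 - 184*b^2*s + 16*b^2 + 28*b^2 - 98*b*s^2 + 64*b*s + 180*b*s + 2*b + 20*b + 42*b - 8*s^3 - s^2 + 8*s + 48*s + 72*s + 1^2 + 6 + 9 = -40*b^3 + 44*b^2 + 64*b - 8*s^3 + s^2*(-98*b - 1) + s*(-184*b^2 + 244*b + 128) + 16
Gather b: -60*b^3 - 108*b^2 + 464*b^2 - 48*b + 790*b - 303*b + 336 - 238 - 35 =-60*b^3 + 356*b^2 + 439*b + 63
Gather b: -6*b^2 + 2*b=-6*b^2 + 2*b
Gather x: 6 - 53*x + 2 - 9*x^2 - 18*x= -9*x^2 - 71*x + 8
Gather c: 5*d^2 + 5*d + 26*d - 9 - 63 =5*d^2 + 31*d - 72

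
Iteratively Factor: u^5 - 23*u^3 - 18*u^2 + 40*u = (u + 2)*(u^4 - 2*u^3 - 19*u^2 + 20*u) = (u - 1)*(u + 2)*(u^3 - u^2 - 20*u) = (u - 1)*(u + 2)*(u + 4)*(u^2 - 5*u) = u*(u - 1)*(u + 2)*(u + 4)*(u - 5)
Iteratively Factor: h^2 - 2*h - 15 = (h + 3)*(h - 5)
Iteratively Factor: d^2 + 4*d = (d)*(d + 4)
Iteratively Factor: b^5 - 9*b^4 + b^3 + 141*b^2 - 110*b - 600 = (b - 5)*(b^4 - 4*b^3 - 19*b^2 + 46*b + 120) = (b - 5)^2*(b^3 + b^2 - 14*b - 24) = (b - 5)^2*(b + 2)*(b^2 - b - 12) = (b - 5)^2*(b - 4)*(b + 2)*(b + 3)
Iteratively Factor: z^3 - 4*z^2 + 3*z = (z - 1)*(z^2 - 3*z) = z*(z - 1)*(z - 3)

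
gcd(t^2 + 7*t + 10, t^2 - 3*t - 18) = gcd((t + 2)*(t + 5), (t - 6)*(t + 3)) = 1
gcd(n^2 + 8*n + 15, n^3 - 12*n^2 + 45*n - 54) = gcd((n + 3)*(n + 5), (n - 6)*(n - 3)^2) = 1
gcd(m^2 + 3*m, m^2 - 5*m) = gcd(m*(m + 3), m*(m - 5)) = m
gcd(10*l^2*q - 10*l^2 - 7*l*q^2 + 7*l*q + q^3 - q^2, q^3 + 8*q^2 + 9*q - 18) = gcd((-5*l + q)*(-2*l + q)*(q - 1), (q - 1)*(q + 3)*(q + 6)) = q - 1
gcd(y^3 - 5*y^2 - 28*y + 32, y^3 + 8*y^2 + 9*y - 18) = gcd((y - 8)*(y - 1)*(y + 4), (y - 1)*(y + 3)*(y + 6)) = y - 1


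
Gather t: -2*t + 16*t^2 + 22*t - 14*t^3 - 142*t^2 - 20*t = -14*t^3 - 126*t^2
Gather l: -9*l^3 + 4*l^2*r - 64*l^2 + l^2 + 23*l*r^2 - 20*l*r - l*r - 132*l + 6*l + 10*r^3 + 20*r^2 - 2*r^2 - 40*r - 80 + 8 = -9*l^3 + l^2*(4*r - 63) + l*(23*r^2 - 21*r - 126) + 10*r^3 + 18*r^2 - 40*r - 72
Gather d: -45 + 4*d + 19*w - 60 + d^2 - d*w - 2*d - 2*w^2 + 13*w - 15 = d^2 + d*(2 - w) - 2*w^2 + 32*w - 120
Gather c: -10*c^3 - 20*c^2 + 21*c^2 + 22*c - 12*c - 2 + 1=-10*c^3 + c^2 + 10*c - 1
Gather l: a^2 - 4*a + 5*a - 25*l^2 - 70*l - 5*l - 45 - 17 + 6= a^2 + a - 25*l^2 - 75*l - 56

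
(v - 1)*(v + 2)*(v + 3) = v^3 + 4*v^2 + v - 6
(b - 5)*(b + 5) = b^2 - 25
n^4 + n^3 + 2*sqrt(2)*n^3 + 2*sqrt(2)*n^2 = n^2*(n + 1)*(n + 2*sqrt(2))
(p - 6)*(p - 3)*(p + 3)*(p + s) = p^4 + p^3*s - 6*p^3 - 6*p^2*s - 9*p^2 - 9*p*s + 54*p + 54*s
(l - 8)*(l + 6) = l^2 - 2*l - 48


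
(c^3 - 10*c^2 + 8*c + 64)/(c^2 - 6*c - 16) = c - 4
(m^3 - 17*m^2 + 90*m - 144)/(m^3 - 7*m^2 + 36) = (m - 8)/(m + 2)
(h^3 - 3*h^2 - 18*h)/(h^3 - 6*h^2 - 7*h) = (-h^2 + 3*h + 18)/(-h^2 + 6*h + 7)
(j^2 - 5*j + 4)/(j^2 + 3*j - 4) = (j - 4)/(j + 4)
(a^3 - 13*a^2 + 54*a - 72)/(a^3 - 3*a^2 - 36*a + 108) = (a - 4)/(a + 6)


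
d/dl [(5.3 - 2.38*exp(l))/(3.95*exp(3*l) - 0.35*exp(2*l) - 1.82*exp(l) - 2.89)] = (18.802*exp(3*l) - 63.638*exp(2*l) + 3.71*exp(l) + 16.5242)*exp(l)/(15.6025*exp(6*l) - 2.765*exp(5*l) - 14.2555*exp(4*l) - 21.557*exp(3*l) + 5.3354*exp(2*l) + 10.5196*exp(l) + 8.3521)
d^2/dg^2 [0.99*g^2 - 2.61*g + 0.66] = 1.98000000000000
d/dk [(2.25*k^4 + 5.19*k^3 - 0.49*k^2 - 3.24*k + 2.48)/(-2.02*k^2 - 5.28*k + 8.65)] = (-9.09*k^5 - 46.1238*k^4 + 23.0436*k^3 + 130.7229*k^2 + 1.5422*k - 14.9316)/(4.0804*k^4 + 21.3312*k^3 - 7.0676*k^2 - 91.344*k + 74.8225)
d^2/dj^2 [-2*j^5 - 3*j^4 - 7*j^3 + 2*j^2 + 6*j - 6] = -40*j^3 - 36*j^2 - 42*j + 4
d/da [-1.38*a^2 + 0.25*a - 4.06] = 0.25 - 2.76*a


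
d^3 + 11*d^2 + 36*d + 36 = (d + 2)*(d + 3)*(d + 6)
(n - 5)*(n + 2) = n^2 - 3*n - 10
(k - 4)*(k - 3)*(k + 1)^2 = k^4 - 5*k^3 - k^2 + 17*k + 12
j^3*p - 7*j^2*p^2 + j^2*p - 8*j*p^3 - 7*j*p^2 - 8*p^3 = (j - 8*p)*(j + p)*(j*p + p)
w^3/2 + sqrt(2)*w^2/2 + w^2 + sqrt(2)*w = w*(w/2 + sqrt(2)/2)*(w + 2)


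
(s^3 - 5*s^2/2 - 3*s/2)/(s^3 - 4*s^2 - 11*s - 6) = s*(-2*s^2 + 5*s + 3)/(2*(-s^3 + 4*s^2 + 11*s + 6))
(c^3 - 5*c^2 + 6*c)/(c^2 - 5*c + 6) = c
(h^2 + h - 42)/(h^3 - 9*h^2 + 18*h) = (h + 7)/(h*(h - 3))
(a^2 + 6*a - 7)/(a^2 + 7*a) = (a - 1)/a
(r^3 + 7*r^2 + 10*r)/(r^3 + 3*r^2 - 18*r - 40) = r/(r - 4)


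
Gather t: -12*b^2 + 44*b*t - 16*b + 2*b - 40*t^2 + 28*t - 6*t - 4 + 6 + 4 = -12*b^2 - 14*b - 40*t^2 + t*(44*b + 22) + 6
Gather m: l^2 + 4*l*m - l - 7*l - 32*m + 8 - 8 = l^2 - 8*l + m*(4*l - 32)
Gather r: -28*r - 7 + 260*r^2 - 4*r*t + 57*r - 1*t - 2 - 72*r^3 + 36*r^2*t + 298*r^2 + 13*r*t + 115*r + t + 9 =-72*r^3 + r^2*(36*t + 558) + r*(9*t + 144)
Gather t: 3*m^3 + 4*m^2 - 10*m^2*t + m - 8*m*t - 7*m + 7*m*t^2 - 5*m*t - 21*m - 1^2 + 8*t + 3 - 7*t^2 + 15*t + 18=3*m^3 + 4*m^2 - 27*m + t^2*(7*m - 7) + t*(-10*m^2 - 13*m + 23) + 20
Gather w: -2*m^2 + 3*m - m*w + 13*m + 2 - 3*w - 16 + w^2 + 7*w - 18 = -2*m^2 + 16*m + w^2 + w*(4 - m) - 32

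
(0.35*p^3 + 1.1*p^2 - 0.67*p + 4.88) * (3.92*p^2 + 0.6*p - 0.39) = 1.372*p^5 + 4.522*p^4 - 2.1029*p^3 + 18.2986*p^2 + 3.1893*p - 1.9032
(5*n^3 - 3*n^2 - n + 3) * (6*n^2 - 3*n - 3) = 30*n^5 - 33*n^4 - 12*n^3 + 30*n^2 - 6*n - 9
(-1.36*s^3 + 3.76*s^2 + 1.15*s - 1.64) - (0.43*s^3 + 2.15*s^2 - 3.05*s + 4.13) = -1.79*s^3 + 1.61*s^2 + 4.2*s - 5.77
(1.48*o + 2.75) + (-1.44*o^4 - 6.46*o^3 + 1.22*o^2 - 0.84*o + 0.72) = -1.44*o^4 - 6.46*o^3 + 1.22*o^2 + 0.64*o + 3.47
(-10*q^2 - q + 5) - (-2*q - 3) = -10*q^2 + q + 8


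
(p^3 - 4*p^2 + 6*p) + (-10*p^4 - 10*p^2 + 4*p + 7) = -10*p^4 + p^3 - 14*p^2 + 10*p + 7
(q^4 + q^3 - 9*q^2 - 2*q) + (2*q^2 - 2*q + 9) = q^4 + q^3 - 7*q^2 - 4*q + 9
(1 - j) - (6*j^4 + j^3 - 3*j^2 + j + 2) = -6*j^4 - j^3 + 3*j^2 - 2*j - 1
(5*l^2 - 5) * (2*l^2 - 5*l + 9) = 10*l^4 - 25*l^3 + 35*l^2 + 25*l - 45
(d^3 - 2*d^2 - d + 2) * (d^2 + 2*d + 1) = d^5 - 4*d^3 - 2*d^2 + 3*d + 2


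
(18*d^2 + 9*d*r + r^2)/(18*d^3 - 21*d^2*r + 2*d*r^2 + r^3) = (3*d + r)/(3*d^2 - 4*d*r + r^2)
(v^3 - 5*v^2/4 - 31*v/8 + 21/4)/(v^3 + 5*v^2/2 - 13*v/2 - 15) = (8*v^2 - 26*v + 21)/(4*(2*v^2 + v - 15))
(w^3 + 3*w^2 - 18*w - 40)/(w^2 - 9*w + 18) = (w^3 + 3*w^2 - 18*w - 40)/(w^2 - 9*w + 18)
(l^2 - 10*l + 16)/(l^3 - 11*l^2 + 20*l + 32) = (l - 2)/(l^2 - 3*l - 4)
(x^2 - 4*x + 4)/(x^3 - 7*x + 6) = (x - 2)/(x^2 + 2*x - 3)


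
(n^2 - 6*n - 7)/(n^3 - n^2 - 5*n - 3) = (n - 7)/(n^2 - 2*n - 3)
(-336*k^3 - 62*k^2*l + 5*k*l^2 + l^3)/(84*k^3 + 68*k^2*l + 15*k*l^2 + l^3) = (-8*k + l)/(2*k + l)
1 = 1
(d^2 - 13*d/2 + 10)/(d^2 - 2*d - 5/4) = 2*(d - 4)/(2*d + 1)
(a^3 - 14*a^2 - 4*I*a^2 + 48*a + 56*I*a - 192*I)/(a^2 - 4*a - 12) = (a^2 - 4*a*(2 + I) + 32*I)/(a + 2)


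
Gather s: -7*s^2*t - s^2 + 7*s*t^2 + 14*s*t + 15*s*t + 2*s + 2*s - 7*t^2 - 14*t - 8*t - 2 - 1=s^2*(-7*t - 1) + s*(7*t^2 + 29*t + 4) - 7*t^2 - 22*t - 3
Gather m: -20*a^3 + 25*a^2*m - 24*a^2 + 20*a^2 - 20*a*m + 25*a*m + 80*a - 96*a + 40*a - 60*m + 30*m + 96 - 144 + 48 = -20*a^3 - 4*a^2 + 24*a + m*(25*a^2 + 5*a - 30)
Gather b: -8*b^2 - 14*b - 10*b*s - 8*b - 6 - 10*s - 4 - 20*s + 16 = -8*b^2 + b*(-10*s - 22) - 30*s + 6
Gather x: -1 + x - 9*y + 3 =x - 9*y + 2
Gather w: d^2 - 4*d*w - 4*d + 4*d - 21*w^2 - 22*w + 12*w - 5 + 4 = d^2 - 21*w^2 + w*(-4*d - 10) - 1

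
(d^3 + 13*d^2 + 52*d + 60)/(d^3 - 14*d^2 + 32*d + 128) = (d^2 + 11*d + 30)/(d^2 - 16*d + 64)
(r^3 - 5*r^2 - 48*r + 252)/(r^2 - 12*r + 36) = r + 7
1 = 1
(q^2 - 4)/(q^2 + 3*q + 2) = (q - 2)/(q + 1)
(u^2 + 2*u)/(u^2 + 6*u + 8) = u/(u + 4)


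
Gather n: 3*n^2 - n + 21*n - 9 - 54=3*n^2 + 20*n - 63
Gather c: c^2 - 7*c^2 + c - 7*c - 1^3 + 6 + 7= -6*c^2 - 6*c + 12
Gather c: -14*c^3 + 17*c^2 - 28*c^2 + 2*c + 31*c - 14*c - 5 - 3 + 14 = -14*c^3 - 11*c^2 + 19*c + 6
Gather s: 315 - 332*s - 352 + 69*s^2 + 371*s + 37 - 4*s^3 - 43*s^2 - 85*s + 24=-4*s^3 + 26*s^2 - 46*s + 24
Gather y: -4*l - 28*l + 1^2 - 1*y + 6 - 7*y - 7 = -32*l - 8*y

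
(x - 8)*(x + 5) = x^2 - 3*x - 40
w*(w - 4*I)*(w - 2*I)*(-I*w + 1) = -I*w^4 - 5*w^3 + 2*I*w^2 - 8*w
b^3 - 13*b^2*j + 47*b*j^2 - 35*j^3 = (b - 7*j)*(b - 5*j)*(b - j)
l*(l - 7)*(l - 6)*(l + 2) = l^4 - 11*l^3 + 16*l^2 + 84*l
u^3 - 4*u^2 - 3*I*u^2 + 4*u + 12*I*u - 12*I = (u - 2)^2*(u - 3*I)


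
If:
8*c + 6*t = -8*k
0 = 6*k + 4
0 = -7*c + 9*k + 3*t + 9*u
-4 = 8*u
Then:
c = -47/66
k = -2/3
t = 182/99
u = -1/2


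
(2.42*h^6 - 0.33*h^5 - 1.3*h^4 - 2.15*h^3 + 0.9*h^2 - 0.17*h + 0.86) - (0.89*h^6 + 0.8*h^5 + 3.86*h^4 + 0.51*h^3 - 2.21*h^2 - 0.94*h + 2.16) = 1.53*h^6 - 1.13*h^5 - 5.16*h^4 - 2.66*h^3 + 3.11*h^2 + 0.77*h - 1.3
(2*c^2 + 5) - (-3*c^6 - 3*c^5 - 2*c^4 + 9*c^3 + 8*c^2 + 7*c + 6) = 3*c^6 + 3*c^5 + 2*c^4 - 9*c^3 - 6*c^2 - 7*c - 1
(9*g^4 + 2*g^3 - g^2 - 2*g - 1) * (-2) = -18*g^4 - 4*g^3 + 2*g^2 + 4*g + 2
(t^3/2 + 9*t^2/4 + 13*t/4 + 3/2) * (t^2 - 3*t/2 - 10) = t^5/2 + 3*t^4/2 - 41*t^3/8 - 207*t^2/8 - 139*t/4 - 15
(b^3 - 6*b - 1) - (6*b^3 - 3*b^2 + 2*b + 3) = -5*b^3 + 3*b^2 - 8*b - 4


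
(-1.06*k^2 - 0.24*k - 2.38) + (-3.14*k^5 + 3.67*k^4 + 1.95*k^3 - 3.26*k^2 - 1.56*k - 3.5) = -3.14*k^5 + 3.67*k^4 + 1.95*k^3 - 4.32*k^2 - 1.8*k - 5.88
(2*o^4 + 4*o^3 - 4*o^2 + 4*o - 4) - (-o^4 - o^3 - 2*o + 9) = 3*o^4 + 5*o^3 - 4*o^2 + 6*o - 13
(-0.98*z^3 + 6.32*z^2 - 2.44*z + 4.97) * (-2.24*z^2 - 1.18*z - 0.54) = 2.1952*z^5 - 13.0004*z^4 - 1.4628*z^3 - 11.6664*z^2 - 4.547*z - 2.6838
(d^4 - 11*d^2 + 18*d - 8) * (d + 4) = d^5 + 4*d^4 - 11*d^3 - 26*d^2 + 64*d - 32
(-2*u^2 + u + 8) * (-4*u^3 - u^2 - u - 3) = 8*u^5 - 2*u^4 - 31*u^3 - 3*u^2 - 11*u - 24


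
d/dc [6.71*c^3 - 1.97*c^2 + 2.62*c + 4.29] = 20.13*c^2 - 3.94*c + 2.62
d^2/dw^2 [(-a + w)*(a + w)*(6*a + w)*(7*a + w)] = 82*a^2 + 78*a*w + 12*w^2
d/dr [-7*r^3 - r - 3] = -21*r^2 - 1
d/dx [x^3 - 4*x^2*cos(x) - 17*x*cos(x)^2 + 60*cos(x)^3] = 4*x^2*sin(x) + 3*x^2 + 17*x*sin(2*x) - 8*x*cos(x) - 180*sin(x)*cos(x)^2 - 17*cos(x)^2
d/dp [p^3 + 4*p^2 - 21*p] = 3*p^2 + 8*p - 21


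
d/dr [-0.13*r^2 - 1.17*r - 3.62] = -0.26*r - 1.17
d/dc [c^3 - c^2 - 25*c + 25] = 3*c^2 - 2*c - 25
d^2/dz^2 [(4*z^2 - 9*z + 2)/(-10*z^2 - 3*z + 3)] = 6*(340*z^3 - 320*z^2 + 210*z - 11)/(1000*z^6 + 900*z^5 - 630*z^4 - 513*z^3 + 189*z^2 + 81*z - 27)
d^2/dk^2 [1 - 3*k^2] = -6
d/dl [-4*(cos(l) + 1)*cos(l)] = 4*sin(l) + 4*sin(2*l)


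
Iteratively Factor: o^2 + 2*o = (o)*(o + 2)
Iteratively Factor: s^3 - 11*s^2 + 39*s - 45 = (s - 5)*(s^2 - 6*s + 9) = (s - 5)*(s - 3)*(s - 3)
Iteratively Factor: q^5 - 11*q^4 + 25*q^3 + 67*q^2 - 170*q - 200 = (q + 1)*(q^4 - 12*q^3 + 37*q^2 + 30*q - 200) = (q - 5)*(q + 1)*(q^3 - 7*q^2 + 2*q + 40) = (q - 5)^2*(q + 1)*(q^2 - 2*q - 8) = (q - 5)^2*(q + 1)*(q + 2)*(q - 4)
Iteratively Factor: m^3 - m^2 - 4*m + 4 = (m - 1)*(m^2 - 4) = (m - 1)*(m + 2)*(m - 2)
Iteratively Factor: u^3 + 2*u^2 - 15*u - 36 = (u - 4)*(u^2 + 6*u + 9) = (u - 4)*(u + 3)*(u + 3)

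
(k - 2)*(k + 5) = k^2 + 3*k - 10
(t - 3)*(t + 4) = t^2 + t - 12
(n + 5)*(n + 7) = n^2 + 12*n + 35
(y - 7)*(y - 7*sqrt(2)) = y^2 - 7*sqrt(2)*y - 7*y + 49*sqrt(2)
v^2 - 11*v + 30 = (v - 6)*(v - 5)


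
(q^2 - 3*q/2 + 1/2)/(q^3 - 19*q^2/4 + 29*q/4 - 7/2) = 2*(2*q - 1)/(4*q^2 - 15*q + 14)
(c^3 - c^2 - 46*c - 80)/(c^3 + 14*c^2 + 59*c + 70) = (c - 8)/(c + 7)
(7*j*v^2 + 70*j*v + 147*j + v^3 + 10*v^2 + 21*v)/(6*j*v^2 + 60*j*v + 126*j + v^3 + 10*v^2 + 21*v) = (7*j + v)/(6*j + v)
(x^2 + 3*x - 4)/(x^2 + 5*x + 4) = (x - 1)/(x + 1)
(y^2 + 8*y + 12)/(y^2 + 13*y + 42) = (y + 2)/(y + 7)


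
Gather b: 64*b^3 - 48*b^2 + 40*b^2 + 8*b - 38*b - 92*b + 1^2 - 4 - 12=64*b^3 - 8*b^2 - 122*b - 15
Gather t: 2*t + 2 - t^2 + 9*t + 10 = -t^2 + 11*t + 12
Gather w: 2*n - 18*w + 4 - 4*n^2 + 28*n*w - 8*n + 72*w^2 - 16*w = -4*n^2 - 6*n + 72*w^2 + w*(28*n - 34) + 4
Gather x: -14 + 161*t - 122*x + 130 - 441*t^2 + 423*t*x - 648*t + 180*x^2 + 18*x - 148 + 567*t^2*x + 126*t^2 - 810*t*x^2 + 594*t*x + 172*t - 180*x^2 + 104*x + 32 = -315*t^2 - 810*t*x^2 - 315*t + x*(567*t^2 + 1017*t)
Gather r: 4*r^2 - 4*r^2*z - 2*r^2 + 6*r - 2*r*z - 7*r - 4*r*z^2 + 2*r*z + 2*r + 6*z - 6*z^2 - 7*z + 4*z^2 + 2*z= r^2*(2 - 4*z) + r*(1 - 4*z^2) - 2*z^2 + z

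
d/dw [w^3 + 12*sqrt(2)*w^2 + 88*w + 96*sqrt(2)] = 3*w^2 + 24*sqrt(2)*w + 88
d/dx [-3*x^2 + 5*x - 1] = 5 - 6*x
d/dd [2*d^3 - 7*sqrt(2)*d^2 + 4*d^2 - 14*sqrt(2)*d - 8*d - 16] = 6*d^2 - 14*sqrt(2)*d + 8*d - 14*sqrt(2) - 8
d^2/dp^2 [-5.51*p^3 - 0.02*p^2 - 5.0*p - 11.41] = -33.06*p - 0.04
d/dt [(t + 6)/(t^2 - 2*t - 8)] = (t^2 - 2*t - 2*(t - 1)*(t + 6) - 8)/(-t^2 + 2*t + 8)^2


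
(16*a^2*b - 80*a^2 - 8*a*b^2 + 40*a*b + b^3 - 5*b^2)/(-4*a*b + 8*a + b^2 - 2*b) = (-4*a*b + 20*a + b^2 - 5*b)/(b - 2)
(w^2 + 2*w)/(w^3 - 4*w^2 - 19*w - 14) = w/(w^2 - 6*w - 7)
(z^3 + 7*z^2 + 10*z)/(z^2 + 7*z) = (z^2 + 7*z + 10)/(z + 7)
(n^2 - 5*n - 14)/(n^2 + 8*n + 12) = (n - 7)/(n + 6)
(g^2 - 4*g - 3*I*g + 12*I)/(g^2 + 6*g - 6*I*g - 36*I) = (g^2 - g*(4 + 3*I) + 12*I)/(g^2 + 6*g*(1 - I) - 36*I)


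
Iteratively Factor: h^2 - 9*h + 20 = (h - 5)*(h - 4)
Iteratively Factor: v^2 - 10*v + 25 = (v - 5)*(v - 5)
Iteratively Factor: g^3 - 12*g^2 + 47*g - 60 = (g - 5)*(g^2 - 7*g + 12) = (g - 5)*(g - 4)*(g - 3)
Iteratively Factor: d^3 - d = (d + 1)*(d^2 - d) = (d - 1)*(d + 1)*(d)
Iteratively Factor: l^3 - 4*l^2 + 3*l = (l - 1)*(l^2 - 3*l) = (l - 3)*(l - 1)*(l)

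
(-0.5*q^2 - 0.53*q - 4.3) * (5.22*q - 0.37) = -2.61*q^3 - 2.5816*q^2 - 22.2499*q + 1.591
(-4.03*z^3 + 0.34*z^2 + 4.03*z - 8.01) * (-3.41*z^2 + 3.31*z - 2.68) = 13.7423*z^5 - 14.4987*z^4 - 1.8165*z^3 + 39.7422*z^2 - 37.3135*z + 21.4668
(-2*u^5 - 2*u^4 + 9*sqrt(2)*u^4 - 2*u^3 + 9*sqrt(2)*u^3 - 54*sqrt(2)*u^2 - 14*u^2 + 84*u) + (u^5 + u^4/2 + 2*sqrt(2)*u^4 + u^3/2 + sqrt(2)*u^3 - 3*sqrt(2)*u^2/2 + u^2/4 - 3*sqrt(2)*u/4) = -u^5 - 3*u^4/2 + 11*sqrt(2)*u^4 - 3*u^3/2 + 10*sqrt(2)*u^3 - 111*sqrt(2)*u^2/2 - 55*u^2/4 - 3*sqrt(2)*u/4 + 84*u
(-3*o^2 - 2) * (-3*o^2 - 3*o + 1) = 9*o^4 + 9*o^3 + 3*o^2 + 6*o - 2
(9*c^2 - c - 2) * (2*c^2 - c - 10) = 18*c^4 - 11*c^3 - 93*c^2 + 12*c + 20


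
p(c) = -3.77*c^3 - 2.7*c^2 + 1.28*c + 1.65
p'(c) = -11.31*c^2 - 5.4*c + 1.28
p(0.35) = 1.61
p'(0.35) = -2.00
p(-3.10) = 84.05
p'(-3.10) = -90.67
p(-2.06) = 20.51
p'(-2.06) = -35.59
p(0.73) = -0.32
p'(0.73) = -8.69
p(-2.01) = 18.78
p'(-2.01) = -33.56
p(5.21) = -598.13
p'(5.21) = -333.85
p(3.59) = -202.98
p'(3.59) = -163.87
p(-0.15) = 1.41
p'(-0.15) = 1.84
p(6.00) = -902.19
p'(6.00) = -438.28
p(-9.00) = 2519.76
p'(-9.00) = -866.23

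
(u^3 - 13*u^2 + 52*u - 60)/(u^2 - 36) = (u^2 - 7*u + 10)/(u + 6)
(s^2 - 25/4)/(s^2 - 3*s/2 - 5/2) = (s + 5/2)/(s + 1)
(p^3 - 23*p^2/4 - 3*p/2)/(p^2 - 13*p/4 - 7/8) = 2*p*(p - 6)/(2*p - 7)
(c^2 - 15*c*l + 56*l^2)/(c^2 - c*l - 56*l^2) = (c - 7*l)/(c + 7*l)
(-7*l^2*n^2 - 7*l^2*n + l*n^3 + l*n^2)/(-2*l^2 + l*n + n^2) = l*n*(-7*l*n - 7*l + n^2 + n)/(-2*l^2 + l*n + n^2)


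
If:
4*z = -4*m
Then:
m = -z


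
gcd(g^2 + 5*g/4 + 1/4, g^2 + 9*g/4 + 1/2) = g + 1/4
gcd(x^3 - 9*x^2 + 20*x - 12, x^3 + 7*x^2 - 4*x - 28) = x - 2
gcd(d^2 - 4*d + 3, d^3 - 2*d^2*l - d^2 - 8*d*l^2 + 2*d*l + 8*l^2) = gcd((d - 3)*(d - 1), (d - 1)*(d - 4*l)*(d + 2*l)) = d - 1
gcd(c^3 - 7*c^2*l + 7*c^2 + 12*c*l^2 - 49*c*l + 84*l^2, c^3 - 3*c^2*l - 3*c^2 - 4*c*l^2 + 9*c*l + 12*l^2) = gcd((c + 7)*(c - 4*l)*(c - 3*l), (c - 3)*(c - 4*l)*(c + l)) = c - 4*l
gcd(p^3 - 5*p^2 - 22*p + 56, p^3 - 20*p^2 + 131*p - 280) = p - 7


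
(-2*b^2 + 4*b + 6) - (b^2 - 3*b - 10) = -3*b^2 + 7*b + 16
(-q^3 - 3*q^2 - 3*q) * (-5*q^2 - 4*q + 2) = 5*q^5 + 19*q^4 + 25*q^3 + 6*q^2 - 6*q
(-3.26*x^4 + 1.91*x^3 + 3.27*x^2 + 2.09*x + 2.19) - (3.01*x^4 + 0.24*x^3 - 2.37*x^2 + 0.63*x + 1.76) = -6.27*x^4 + 1.67*x^3 + 5.64*x^2 + 1.46*x + 0.43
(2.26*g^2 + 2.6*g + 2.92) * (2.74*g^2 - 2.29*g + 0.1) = 6.1924*g^4 + 1.9486*g^3 + 2.2728*g^2 - 6.4268*g + 0.292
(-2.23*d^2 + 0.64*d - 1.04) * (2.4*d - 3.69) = -5.352*d^3 + 9.7647*d^2 - 4.8576*d + 3.8376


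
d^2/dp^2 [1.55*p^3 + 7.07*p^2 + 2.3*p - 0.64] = 9.3*p + 14.14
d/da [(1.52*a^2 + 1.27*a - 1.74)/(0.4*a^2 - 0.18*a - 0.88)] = (-0.7816*a^2 - 1.2832*a - 1.4308)/(0.16*a^4 - 0.144*a^3 - 0.6716*a^2 + 0.3168*a + 0.7744)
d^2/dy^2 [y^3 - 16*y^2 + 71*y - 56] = 6*y - 32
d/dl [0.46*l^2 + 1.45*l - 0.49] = 0.92*l + 1.45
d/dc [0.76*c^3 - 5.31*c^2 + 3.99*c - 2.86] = 2.28*c^2 - 10.62*c + 3.99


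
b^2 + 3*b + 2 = (b + 1)*(b + 2)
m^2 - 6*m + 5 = (m - 5)*(m - 1)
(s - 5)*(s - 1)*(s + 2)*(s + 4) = s^4 - 23*s^2 - 18*s + 40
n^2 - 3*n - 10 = (n - 5)*(n + 2)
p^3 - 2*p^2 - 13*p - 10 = (p - 5)*(p + 1)*(p + 2)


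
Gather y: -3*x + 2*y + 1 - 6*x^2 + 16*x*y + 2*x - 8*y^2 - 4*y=-6*x^2 - x - 8*y^2 + y*(16*x - 2) + 1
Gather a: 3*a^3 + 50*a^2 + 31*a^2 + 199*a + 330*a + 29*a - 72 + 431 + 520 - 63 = 3*a^3 + 81*a^2 + 558*a + 816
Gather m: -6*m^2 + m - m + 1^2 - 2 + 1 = -6*m^2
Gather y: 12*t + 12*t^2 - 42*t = 12*t^2 - 30*t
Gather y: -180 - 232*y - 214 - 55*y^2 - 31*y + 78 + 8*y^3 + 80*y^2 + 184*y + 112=8*y^3 + 25*y^2 - 79*y - 204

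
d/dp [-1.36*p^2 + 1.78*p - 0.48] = 1.78 - 2.72*p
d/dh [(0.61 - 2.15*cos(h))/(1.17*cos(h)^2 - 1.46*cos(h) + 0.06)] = (-2.5155*cos(h)^2 + 1.4274*cos(h) - 0.7616)*sin(h)/(1.3689*cos(h)^4 - 3.4164*cos(h)^3 + 2.272*cos(h)^2 - 0.1752*cos(h) + 0.0036)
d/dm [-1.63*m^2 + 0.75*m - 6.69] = 0.75 - 3.26*m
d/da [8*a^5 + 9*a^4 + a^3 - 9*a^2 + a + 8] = 40*a^4 + 36*a^3 + 3*a^2 - 18*a + 1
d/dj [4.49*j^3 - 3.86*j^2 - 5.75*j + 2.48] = 13.47*j^2 - 7.72*j - 5.75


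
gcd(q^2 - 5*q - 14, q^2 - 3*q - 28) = q - 7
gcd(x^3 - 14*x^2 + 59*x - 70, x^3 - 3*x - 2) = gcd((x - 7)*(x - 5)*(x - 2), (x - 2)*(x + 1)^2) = x - 2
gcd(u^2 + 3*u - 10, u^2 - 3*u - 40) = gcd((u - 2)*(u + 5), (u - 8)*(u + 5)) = u + 5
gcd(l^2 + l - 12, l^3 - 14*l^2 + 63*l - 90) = l - 3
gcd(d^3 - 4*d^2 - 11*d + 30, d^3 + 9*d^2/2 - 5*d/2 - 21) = d^2 + d - 6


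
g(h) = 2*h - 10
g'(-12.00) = 2.00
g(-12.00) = -34.00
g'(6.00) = 2.00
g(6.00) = 2.00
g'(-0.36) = 2.00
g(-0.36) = -10.72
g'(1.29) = 2.00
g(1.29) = -7.42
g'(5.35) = 2.00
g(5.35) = 0.70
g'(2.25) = 2.00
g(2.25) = -5.50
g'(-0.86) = 2.00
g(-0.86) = -11.72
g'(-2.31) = 2.00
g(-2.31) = -14.62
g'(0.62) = 2.00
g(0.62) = -8.76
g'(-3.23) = 2.00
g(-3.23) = -16.46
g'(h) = 2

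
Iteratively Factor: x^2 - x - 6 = (x + 2)*(x - 3)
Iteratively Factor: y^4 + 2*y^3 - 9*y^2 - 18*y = (y - 3)*(y^3 + 5*y^2 + 6*y) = y*(y - 3)*(y^2 + 5*y + 6) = y*(y - 3)*(y + 3)*(y + 2)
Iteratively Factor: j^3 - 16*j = (j)*(j^2 - 16) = j*(j - 4)*(j + 4)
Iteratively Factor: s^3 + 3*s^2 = (s)*(s^2 + 3*s) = s*(s + 3)*(s)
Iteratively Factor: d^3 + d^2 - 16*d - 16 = (d + 4)*(d^2 - 3*d - 4) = (d + 1)*(d + 4)*(d - 4)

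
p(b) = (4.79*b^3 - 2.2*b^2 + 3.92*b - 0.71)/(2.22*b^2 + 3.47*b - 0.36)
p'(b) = (-4.44*b - 3.47)*(4.79*b^3 - 2.2*b^2 + 3.92*b - 0.71)/(2.22*b^2 + 3.47*b - 0.36)^2 + (14.37*b^2 - 4.4*b + 3.92)/(2.22*b^2 + 3.47*b - 0.36) = (10.6338*b^4 + 33.2426*b^3 - 21.5096*b^2 + 4.7364*b + 1.0525)/(4.9284*b^4 + 15.4068*b^3 + 10.4425*b^2 - 2.4984*b + 0.1296)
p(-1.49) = 45.34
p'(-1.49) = -307.47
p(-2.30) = -23.41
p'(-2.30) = -19.91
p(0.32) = 0.49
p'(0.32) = 1.64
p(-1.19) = 12.31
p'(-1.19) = -38.52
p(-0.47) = 2.36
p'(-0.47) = -3.93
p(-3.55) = -16.78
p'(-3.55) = -0.36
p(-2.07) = -30.84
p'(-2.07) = -51.69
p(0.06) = 3.35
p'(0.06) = 61.24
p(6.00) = 9.75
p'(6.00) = 2.01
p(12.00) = 22.18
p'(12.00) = 2.11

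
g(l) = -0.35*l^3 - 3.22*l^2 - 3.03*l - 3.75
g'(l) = -1.05*l^2 - 6.44*l - 3.03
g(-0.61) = -3.02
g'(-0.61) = 0.51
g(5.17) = -153.85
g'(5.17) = -64.39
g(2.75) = -43.71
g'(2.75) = -28.68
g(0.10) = -4.09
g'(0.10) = -3.68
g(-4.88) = -24.97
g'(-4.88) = 3.39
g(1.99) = -25.29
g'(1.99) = -20.00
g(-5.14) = -25.72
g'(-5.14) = 2.33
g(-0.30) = -3.12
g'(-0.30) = -1.19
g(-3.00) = -14.19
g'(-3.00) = 6.84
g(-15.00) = 498.45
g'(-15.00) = -142.68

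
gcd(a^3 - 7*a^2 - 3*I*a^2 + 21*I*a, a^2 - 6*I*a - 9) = a - 3*I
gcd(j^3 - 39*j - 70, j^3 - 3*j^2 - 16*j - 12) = j + 2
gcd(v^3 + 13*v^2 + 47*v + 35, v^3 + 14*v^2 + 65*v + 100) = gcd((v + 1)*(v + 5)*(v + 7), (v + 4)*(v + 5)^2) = v + 5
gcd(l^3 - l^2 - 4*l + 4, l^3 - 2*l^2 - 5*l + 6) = l^2 + l - 2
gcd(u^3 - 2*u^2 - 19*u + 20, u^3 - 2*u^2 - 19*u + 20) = u^3 - 2*u^2 - 19*u + 20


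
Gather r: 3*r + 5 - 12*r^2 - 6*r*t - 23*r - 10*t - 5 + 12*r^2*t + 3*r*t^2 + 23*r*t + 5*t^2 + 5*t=r^2*(12*t - 12) + r*(3*t^2 + 17*t - 20) + 5*t^2 - 5*t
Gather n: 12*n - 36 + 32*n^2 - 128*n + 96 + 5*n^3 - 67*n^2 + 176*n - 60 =5*n^3 - 35*n^2 + 60*n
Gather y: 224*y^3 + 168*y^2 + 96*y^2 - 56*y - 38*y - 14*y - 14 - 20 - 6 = 224*y^3 + 264*y^2 - 108*y - 40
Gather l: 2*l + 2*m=2*l + 2*m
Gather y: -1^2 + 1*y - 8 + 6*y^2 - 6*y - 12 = 6*y^2 - 5*y - 21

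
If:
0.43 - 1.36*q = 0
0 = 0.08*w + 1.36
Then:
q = 0.32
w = -17.00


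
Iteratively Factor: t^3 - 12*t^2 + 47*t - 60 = (t - 3)*(t^2 - 9*t + 20) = (t - 5)*(t - 3)*(t - 4)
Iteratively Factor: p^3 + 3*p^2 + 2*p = (p + 1)*(p^2 + 2*p) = (p + 1)*(p + 2)*(p)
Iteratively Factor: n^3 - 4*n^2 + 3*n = (n - 1)*(n^2 - 3*n) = n*(n - 1)*(n - 3)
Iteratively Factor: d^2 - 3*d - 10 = (d - 5)*(d + 2)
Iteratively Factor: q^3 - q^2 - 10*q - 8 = (q + 2)*(q^2 - 3*q - 4) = (q - 4)*(q + 2)*(q + 1)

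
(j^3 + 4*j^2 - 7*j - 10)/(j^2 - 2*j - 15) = (-j^3 - 4*j^2 + 7*j + 10)/(-j^2 + 2*j + 15)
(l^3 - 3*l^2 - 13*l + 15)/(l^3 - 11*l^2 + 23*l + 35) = (l^2 + 2*l - 3)/(l^2 - 6*l - 7)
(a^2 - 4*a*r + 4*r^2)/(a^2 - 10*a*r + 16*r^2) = (-a + 2*r)/(-a + 8*r)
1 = 1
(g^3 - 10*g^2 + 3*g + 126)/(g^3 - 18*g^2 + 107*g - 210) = (g + 3)/(g - 5)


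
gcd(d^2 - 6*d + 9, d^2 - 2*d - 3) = d - 3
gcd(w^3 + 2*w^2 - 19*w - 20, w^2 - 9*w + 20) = w - 4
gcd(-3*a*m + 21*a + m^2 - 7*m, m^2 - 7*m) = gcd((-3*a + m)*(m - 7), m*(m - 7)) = m - 7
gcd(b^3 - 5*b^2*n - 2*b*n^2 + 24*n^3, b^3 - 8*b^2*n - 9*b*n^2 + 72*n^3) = b - 3*n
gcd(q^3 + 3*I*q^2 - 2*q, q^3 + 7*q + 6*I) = q^2 + 3*I*q - 2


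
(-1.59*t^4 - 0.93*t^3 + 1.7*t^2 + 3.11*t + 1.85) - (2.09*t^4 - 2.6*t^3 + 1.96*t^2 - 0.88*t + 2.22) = -3.68*t^4 + 1.67*t^3 - 0.26*t^2 + 3.99*t - 0.37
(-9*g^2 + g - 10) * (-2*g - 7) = 18*g^3 + 61*g^2 + 13*g + 70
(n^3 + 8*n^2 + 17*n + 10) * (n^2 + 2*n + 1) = n^5 + 10*n^4 + 34*n^3 + 52*n^2 + 37*n + 10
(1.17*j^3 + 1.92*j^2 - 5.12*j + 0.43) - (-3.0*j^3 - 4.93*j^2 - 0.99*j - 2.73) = 4.17*j^3 + 6.85*j^2 - 4.13*j + 3.16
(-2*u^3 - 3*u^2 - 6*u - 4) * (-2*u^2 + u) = 4*u^5 + 4*u^4 + 9*u^3 + 2*u^2 - 4*u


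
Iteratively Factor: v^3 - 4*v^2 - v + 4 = (v - 4)*(v^2 - 1) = (v - 4)*(v - 1)*(v + 1)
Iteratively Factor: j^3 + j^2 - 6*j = (j)*(j^2 + j - 6) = j*(j - 2)*(j + 3)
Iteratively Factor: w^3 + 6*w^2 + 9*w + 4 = (w + 1)*(w^2 + 5*w + 4) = (w + 1)*(w + 4)*(w + 1)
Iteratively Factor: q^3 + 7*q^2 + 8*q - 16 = (q - 1)*(q^2 + 8*q + 16) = (q - 1)*(q + 4)*(q + 4)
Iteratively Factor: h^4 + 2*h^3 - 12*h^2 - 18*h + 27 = (h + 3)*(h^3 - h^2 - 9*h + 9) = (h - 1)*(h + 3)*(h^2 - 9) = (h - 1)*(h + 3)^2*(h - 3)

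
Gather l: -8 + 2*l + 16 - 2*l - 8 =0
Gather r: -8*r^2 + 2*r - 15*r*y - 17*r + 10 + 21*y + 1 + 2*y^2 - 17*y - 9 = -8*r^2 + r*(-15*y - 15) + 2*y^2 + 4*y + 2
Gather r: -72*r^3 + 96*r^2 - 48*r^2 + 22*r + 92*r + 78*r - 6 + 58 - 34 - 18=-72*r^3 + 48*r^2 + 192*r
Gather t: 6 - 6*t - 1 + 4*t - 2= 3 - 2*t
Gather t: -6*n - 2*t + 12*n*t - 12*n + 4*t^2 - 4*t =-18*n + 4*t^2 + t*(12*n - 6)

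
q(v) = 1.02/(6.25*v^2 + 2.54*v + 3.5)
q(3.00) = 0.02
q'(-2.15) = 0.03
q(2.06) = 0.03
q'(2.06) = -0.02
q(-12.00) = 0.00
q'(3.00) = -0.01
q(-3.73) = 0.01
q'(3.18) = -0.01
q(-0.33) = 0.31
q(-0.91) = 0.16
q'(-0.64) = 0.28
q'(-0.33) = 0.14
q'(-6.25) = 0.00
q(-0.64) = 0.23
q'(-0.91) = 0.22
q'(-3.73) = 0.01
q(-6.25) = 0.00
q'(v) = 1.02*(-12.5*v - 2.54)/(6.25*v^2 + 2.54*v + 3.5)^2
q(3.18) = 0.01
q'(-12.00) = 0.00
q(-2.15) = 0.04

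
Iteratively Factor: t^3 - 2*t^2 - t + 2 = (t + 1)*(t^2 - 3*t + 2) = (t - 1)*(t + 1)*(t - 2)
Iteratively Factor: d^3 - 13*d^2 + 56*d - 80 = (d - 5)*(d^2 - 8*d + 16) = (d - 5)*(d - 4)*(d - 4)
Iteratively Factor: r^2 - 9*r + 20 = (r - 4)*(r - 5)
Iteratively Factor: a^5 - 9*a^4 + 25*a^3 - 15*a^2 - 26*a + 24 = (a + 1)*(a^4 - 10*a^3 + 35*a^2 - 50*a + 24) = (a - 4)*(a + 1)*(a^3 - 6*a^2 + 11*a - 6) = (a - 4)*(a - 2)*(a + 1)*(a^2 - 4*a + 3) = (a - 4)*(a - 2)*(a - 1)*(a + 1)*(a - 3)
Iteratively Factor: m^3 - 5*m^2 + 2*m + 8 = (m - 2)*(m^2 - 3*m - 4) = (m - 2)*(m + 1)*(m - 4)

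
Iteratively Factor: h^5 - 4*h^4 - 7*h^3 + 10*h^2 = (h)*(h^4 - 4*h^3 - 7*h^2 + 10*h) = h^2*(h^3 - 4*h^2 - 7*h + 10) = h^2*(h + 2)*(h^2 - 6*h + 5) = h^2*(h - 1)*(h + 2)*(h - 5)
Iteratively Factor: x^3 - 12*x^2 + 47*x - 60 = (x - 5)*(x^2 - 7*x + 12) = (x - 5)*(x - 3)*(x - 4)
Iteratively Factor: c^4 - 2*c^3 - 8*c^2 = (c - 4)*(c^3 + 2*c^2) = c*(c - 4)*(c^2 + 2*c) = c^2*(c - 4)*(c + 2)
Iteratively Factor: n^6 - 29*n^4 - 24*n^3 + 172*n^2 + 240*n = (n - 5)*(n^5 + 5*n^4 - 4*n^3 - 44*n^2 - 48*n) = (n - 5)*(n + 4)*(n^4 + n^3 - 8*n^2 - 12*n) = (n - 5)*(n + 2)*(n + 4)*(n^3 - n^2 - 6*n) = n*(n - 5)*(n + 2)*(n + 4)*(n^2 - n - 6) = n*(n - 5)*(n - 3)*(n + 2)*(n + 4)*(n + 2)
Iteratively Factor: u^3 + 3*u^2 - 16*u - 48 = (u - 4)*(u^2 + 7*u + 12) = (u - 4)*(u + 3)*(u + 4)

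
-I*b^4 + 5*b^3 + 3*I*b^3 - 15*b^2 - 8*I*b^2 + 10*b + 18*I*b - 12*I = (b - 2)*(b - I)*(b + 6*I)*(-I*b + I)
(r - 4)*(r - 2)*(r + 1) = r^3 - 5*r^2 + 2*r + 8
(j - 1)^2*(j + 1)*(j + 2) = j^4 + j^3 - 3*j^2 - j + 2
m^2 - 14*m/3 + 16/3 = (m - 8/3)*(m - 2)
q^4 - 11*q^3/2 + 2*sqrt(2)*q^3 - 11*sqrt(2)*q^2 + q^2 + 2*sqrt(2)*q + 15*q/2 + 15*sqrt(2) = (q - 5)*(q - 3/2)*(q + 1)*(q + 2*sqrt(2))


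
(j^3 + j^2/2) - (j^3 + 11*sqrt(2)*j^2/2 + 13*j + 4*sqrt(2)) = -11*sqrt(2)*j^2/2 + j^2/2 - 13*j - 4*sqrt(2)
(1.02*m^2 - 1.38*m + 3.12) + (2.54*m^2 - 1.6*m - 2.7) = 3.56*m^2 - 2.98*m + 0.42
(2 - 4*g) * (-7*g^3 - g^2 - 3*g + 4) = 28*g^4 - 10*g^3 + 10*g^2 - 22*g + 8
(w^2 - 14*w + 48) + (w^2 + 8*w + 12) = 2*w^2 - 6*w + 60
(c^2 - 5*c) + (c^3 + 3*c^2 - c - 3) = c^3 + 4*c^2 - 6*c - 3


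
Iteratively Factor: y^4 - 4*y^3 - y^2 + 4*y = (y + 1)*(y^3 - 5*y^2 + 4*y) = (y - 1)*(y + 1)*(y^2 - 4*y) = (y - 4)*(y - 1)*(y + 1)*(y)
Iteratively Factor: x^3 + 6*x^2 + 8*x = (x + 2)*(x^2 + 4*x) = (x + 2)*(x + 4)*(x)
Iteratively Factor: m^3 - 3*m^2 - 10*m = (m - 5)*(m^2 + 2*m) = (m - 5)*(m + 2)*(m)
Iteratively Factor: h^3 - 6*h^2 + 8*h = (h - 2)*(h^2 - 4*h) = h*(h - 2)*(h - 4)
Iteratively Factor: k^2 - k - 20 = (k - 5)*(k + 4)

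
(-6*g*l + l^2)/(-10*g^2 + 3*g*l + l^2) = l*(-6*g + l)/(-10*g^2 + 3*g*l + l^2)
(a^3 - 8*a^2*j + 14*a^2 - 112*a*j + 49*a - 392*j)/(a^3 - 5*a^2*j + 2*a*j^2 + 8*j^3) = (a^3 - 8*a^2*j + 14*a^2 - 112*a*j + 49*a - 392*j)/(a^3 - 5*a^2*j + 2*a*j^2 + 8*j^3)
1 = 1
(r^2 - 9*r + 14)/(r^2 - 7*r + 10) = (r - 7)/(r - 5)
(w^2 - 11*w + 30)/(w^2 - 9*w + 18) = (w - 5)/(w - 3)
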